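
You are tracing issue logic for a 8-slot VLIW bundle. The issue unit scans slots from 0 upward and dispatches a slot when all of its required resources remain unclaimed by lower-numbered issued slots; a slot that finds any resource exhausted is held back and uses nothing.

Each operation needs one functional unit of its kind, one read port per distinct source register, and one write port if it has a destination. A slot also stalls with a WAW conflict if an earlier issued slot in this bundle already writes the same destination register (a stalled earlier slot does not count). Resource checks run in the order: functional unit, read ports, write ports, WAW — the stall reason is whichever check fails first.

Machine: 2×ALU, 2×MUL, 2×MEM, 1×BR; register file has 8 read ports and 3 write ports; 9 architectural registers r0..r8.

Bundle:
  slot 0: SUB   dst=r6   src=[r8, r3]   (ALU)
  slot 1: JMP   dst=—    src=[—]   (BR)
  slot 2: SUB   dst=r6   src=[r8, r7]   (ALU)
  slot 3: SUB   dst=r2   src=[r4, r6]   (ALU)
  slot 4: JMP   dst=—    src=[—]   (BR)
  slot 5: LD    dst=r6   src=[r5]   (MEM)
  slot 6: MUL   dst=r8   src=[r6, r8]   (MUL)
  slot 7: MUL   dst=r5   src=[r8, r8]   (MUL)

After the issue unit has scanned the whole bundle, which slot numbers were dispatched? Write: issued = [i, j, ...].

#0 ALU src=r8,r3 dispatched  <A:1 Mu:2 Ld:2 B:1 rd:6 wr:2>
#1 BR src=- dispatched  <A:1 Mu:2 Ld:2 B:0 rd:6 wr:2>
#2 ALU src=r8,r7 held:WAW  <A:1 Mu:2 Ld:2 B:0 rd:6 wr:2>
#3 ALU src=r4,r6 dispatched  <A:0 Mu:2 Ld:2 B:0 rd:4 wr:1>
#4 BR src=- held:FU  <A:0 Mu:2 Ld:2 B:0 rd:4 wr:1>
#5 MEM src=r5 held:WAW  <A:0 Mu:2 Ld:2 B:0 rd:4 wr:1>
#6 MUL src=r6,r8 dispatched  <A:0 Mu:1 Ld:2 B:0 rd:2 wr:0>
#7 MUL src=r8,r8 held:WR_PORT  <A:0 Mu:1 Ld:2 B:0 rd:2 wr:0>

issued = [0, 1, 3, 6]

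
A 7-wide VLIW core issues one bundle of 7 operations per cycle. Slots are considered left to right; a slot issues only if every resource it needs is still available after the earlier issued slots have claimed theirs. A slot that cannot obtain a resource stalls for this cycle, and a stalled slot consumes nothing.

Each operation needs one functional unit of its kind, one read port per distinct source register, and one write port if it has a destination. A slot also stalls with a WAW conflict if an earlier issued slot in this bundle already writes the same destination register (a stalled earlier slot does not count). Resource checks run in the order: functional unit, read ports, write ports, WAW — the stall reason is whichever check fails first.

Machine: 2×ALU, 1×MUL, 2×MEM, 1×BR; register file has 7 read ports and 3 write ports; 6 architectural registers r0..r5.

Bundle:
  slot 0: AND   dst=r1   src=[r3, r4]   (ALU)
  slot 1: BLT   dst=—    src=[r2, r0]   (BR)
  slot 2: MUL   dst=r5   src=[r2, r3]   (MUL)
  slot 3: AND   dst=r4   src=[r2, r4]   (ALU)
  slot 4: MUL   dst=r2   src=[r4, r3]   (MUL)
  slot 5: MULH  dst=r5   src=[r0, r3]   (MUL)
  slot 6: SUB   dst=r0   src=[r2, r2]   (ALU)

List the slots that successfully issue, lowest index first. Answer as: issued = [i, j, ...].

issued = [0, 1, 2, 6]

  0. ALU→r1 ⇒ go  {1A/1Mu/2Ld/1B | 5r 2w}
  1. BR ⇒ go  {1A/1Mu/2Ld/0B | 3r 2w}
  2. MUL→r5 ⇒ go  {1A/0Mu/2Ld/0B | 1r 1w}
  3. ALU→r4 ⇒ no(RD_PORT)  {1A/0Mu/2Ld/0B | 1r 1w}
  4. MUL→r2 ⇒ no(FU)  {1A/0Mu/2Ld/0B | 1r 1w}
  5. MUL→r5 ⇒ no(FU)  {1A/0Mu/2Ld/0B | 1r 1w}
  6. ALU→r0 ⇒ go  {0A/0Mu/2Ld/0B | 0r 0w}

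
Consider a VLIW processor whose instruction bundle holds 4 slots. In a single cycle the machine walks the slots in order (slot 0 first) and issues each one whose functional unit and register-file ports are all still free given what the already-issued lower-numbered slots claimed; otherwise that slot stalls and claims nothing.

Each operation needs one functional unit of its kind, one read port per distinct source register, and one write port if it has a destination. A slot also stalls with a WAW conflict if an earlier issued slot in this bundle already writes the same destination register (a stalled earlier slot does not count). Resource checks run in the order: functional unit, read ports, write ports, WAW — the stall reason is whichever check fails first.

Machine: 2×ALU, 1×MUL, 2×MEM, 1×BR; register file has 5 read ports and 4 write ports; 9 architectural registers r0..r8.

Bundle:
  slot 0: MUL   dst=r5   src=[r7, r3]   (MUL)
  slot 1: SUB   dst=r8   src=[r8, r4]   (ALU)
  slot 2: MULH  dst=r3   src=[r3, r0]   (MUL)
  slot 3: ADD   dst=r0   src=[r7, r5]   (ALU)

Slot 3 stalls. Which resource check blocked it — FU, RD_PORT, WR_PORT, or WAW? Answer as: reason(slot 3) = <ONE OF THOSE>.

reason(slot 3) = RD_PORT

(0) want 1×MUL +2rd +1wr — yes → AL2|MU0|ME2|BR1|rd3|wr3
(1) want 1×ALU +2rd +1wr — yes → AL1|MU0|ME2|BR1|rd1|wr2
(2) want 1×MUL +2rd +1wr — FU → AL1|MU0|ME2|BR1|rd1|wr2
(3) want 1×ALU +2rd +1wr — RD_PORT → AL1|MU0|ME2|BR1|rd1|wr2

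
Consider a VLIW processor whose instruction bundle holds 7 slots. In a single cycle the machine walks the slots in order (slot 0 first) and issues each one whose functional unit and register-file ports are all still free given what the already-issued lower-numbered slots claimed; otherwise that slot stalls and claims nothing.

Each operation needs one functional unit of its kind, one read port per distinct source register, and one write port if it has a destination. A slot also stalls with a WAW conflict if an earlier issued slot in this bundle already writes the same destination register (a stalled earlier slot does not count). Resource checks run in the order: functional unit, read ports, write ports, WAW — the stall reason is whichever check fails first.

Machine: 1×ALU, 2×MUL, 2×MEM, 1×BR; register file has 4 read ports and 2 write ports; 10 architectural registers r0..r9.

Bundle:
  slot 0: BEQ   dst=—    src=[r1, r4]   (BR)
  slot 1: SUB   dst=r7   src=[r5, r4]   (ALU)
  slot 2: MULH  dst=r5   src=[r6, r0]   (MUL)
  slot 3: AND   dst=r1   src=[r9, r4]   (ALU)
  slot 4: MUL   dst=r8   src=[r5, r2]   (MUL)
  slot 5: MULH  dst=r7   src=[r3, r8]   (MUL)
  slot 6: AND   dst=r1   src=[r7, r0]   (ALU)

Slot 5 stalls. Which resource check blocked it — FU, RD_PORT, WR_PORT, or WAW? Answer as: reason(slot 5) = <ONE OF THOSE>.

slot 0 (BR): ISSUE — free A1,Mu2,Ld2,B0 rp2 wp2
slot 1 (ALU): ISSUE — free A0,Mu2,Ld2,B0 rp0 wp1
slot 2 (MUL): stall RD_PORT — free A0,Mu2,Ld2,B0 rp0 wp1
slot 3 (ALU): stall FU — free A0,Mu2,Ld2,B0 rp0 wp1
slot 4 (MUL): stall RD_PORT — free A0,Mu2,Ld2,B0 rp0 wp1
slot 5 (MUL): stall RD_PORT — free A0,Mu2,Ld2,B0 rp0 wp1
slot 6 (ALU): stall FU — free A0,Mu2,Ld2,B0 rp0 wp1

reason(slot 5) = RD_PORT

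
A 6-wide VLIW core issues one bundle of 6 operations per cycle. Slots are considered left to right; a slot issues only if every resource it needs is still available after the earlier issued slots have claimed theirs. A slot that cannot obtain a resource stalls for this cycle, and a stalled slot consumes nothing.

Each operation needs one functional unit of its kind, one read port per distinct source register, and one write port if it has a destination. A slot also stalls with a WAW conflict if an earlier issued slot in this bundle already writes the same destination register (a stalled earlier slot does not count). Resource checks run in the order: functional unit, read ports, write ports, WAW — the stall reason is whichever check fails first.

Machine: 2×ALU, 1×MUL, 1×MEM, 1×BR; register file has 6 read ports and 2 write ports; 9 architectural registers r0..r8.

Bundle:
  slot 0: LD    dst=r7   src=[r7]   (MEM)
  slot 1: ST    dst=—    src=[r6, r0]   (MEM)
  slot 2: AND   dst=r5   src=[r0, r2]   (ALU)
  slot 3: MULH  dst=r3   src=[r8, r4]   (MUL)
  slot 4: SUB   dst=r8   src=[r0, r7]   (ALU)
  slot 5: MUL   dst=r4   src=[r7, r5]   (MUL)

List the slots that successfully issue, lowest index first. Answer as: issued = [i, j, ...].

issued = [0, 2]

#0 MEM src=r7 dispatched  <A:2 Mu:1 Ld:0 B:1 rd:5 wr:1>
#1 MEM src=r6,r0 held:FU  <A:2 Mu:1 Ld:0 B:1 rd:5 wr:1>
#2 ALU src=r0,r2 dispatched  <A:1 Mu:1 Ld:0 B:1 rd:3 wr:0>
#3 MUL src=r8,r4 held:WR_PORT  <A:1 Mu:1 Ld:0 B:1 rd:3 wr:0>
#4 ALU src=r0,r7 held:WR_PORT  <A:1 Mu:1 Ld:0 B:1 rd:3 wr:0>
#5 MUL src=r7,r5 held:WR_PORT  <A:1 Mu:1 Ld:0 B:1 rd:3 wr:0>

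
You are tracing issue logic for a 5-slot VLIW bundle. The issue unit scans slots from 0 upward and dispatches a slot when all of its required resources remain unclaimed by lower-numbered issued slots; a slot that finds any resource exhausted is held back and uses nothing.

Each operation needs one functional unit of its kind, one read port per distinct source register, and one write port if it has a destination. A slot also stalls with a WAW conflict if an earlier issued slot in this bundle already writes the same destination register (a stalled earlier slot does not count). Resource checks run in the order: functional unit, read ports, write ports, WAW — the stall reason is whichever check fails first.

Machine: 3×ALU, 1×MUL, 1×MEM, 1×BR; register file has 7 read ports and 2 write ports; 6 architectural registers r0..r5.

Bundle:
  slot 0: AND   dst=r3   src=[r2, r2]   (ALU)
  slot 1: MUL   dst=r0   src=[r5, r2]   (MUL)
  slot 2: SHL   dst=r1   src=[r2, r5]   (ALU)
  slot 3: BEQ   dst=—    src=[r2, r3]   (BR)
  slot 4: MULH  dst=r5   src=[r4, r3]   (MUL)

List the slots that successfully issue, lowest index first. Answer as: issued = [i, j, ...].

issued = [0, 1, 3]

[0] ALU needs rd=1 wr=1: ok; after: ALU=2 MUL=1 MEM=1 BR=1, R=6, W=1
[1] MUL needs rd=2 wr=1: ok; after: ALU=2 MUL=0 MEM=1 BR=1, R=4, W=0
[2] ALU needs rd=2 wr=1: WR_PORT; after: ALU=2 MUL=0 MEM=1 BR=1, R=4, W=0
[3] BR needs rd=2 wr=0: ok; after: ALU=2 MUL=0 MEM=1 BR=0, R=2, W=0
[4] MUL needs rd=2 wr=1: FU; after: ALU=2 MUL=0 MEM=1 BR=0, R=2, W=0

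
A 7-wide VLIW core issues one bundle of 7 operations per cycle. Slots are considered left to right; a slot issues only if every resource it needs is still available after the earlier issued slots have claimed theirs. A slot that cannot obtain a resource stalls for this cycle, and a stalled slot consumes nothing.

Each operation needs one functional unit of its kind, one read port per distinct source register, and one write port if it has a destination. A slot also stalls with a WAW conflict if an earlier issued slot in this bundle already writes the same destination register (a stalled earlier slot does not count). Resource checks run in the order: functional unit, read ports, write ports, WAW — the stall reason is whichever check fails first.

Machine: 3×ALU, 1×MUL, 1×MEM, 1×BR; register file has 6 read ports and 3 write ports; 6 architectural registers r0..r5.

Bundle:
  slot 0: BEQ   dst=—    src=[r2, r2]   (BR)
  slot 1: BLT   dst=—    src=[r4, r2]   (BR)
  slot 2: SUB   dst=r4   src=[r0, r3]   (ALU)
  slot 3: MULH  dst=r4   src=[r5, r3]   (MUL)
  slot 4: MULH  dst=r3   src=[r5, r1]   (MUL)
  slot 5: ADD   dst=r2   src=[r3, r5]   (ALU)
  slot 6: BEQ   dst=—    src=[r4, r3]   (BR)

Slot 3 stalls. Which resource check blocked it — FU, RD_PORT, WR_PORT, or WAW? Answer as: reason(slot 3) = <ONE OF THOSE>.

reason(slot 3) = WAW

  0. BR ⇒ go  {3A/1Mu/1Ld/0B | 5r 3w}
  1. BR ⇒ no(FU)  {3A/1Mu/1Ld/0B | 5r 3w}
  2. ALU→r4 ⇒ go  {2A/1Mu/1Ld/0B | 3r 2w}
  3. MUL→r4 ⇒ no(WAW)  {2A/1Mu/1Ld/0B | 3r 2w}
  4. MUL→r3 ⇒ go  {2A/0Mu/1Ld/0B | 1r 1w}
  5. ALU→r2 ⇒ no(RD_PORT)  {2A/0Mu/1Ld/0B | 1r 1w}
  6. BR ⇒ no(FU)  {2A/0Mu/1Ld/0B | 1r 1w}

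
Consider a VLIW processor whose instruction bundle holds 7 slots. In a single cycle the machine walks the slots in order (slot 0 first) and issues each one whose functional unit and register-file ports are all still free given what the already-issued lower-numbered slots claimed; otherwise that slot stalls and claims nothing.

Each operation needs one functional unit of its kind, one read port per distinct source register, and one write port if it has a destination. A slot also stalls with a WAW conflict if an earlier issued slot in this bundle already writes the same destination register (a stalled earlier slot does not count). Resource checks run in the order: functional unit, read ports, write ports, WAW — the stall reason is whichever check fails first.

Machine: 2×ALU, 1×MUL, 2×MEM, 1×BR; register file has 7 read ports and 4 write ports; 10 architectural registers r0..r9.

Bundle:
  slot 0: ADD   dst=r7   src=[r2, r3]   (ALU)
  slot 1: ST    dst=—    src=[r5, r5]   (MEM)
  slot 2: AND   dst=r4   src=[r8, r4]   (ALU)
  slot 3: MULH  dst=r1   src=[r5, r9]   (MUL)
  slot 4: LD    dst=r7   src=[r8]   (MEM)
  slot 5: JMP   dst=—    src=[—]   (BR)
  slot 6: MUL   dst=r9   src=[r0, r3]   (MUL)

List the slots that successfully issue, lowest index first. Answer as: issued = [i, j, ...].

(0) want 1×ALU +2rd +1wr — yes → AL1|MU1|ME2|BR1|rd5|wr3
(1) want 1×MEM +1rd +0wr — yes → AL1|MU1|ME1|BR1|rd4|wr3
(2) want 1×ALU +2rd +1wr — yes → AL0|MU1|ME1|BR1|rd2|wr2
(3) want 1×MUL +2rd +1wr — yes → AL0|MU0|ME1|BR1|rd0|wr1
(4) want 1×MEM +1rd +1wr — RD_PORT → AL0|MU0|ME1|BR1|rd0|wr1
(5) want 1×BR +0rd +0wr — yes → AL0|MU0|ME1|BR0|rd0|wr1
(6) want 1×MUL +2rd +1wr — FU → AL0|MU0|ME1|BR0|rd0|wr1

issued = [0, 1, 2, 3, 5]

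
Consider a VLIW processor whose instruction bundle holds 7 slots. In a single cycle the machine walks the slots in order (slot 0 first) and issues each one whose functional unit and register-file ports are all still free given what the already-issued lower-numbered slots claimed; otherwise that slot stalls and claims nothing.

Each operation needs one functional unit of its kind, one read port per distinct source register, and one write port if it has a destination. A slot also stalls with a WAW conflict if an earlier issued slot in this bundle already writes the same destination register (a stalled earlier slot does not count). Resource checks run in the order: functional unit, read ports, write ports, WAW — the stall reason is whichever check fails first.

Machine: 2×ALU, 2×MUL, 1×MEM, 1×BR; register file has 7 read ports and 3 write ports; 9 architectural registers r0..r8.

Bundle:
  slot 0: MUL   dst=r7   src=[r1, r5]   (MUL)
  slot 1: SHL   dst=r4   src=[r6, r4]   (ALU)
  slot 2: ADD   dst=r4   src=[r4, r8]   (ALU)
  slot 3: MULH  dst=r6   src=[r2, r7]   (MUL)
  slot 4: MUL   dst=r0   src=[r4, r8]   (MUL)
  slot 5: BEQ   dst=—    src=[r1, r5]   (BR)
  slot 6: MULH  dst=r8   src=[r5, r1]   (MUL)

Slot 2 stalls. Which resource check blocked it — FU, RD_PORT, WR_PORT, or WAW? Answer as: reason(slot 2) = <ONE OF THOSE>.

slot 0 (MUL): ISSUE — free A2,Mu1,Ld1,B1 rp5 wp2
slot 1 (ALU): ISSUE — free A1,Mu1,Ld1,B1 rp3 wp1
slot 2 (ALU): stall WAW — free A1,Mu1,Ld1,B1 rp3 wp1
slot 3 (MUL): ISSUE — free A1,Mu0,Ld1,B1 rp1 wp0
slot 4 (MUL): stall FU — free A1,Mu0,Ld1,B1 rp1 wp0
slot 5 (BR): stall RD_PORT — free A1,Mu0,Ld1,B1 rp1 wp0
slot 6 (MUL): stall FU — free A1,Mu0,Ld1,B1 rp1 wp0

reason(slot 2) = WAW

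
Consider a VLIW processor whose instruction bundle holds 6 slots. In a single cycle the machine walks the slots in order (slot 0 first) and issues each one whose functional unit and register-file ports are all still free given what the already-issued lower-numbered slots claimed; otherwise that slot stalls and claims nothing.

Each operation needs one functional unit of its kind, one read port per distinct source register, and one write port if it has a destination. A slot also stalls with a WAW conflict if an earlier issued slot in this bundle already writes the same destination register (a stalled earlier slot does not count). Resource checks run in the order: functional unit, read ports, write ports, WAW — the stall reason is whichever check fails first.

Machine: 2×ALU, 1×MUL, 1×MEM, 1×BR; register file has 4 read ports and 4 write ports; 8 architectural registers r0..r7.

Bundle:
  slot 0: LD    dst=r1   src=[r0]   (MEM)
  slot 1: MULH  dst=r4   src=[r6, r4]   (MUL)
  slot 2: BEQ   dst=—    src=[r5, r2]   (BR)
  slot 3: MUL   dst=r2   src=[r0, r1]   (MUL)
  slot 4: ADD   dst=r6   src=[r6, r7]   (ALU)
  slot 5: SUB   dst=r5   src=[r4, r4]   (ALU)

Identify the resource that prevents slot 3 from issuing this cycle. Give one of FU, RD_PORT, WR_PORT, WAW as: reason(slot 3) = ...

reason(slot 3) = FU

  0. MEM→r1 ⇒ go  {2A/1Mu/0Ld/1B | 3r 3w}
  1. MUL→r4 ⇒ go  {2A/0Mu/0Ld/1B | 1r 2w}
  2. BR ⇒ no(RD_PORT)  {2A/0Mu/0Ld/1B | 1r 2w}
  3. MUL→r2 ⇒ no(FU)  {2A/0Mu/0Ld/1B | 1r 2w}
  4. ALU→r6 ⇒ no(RD_PORT)  {2A/0Mu/0Ld/1B | 1r 2w}
  5. ALU→r5 ⇒ go  {1A/0Mu/0Ld/1B | 0r 1w}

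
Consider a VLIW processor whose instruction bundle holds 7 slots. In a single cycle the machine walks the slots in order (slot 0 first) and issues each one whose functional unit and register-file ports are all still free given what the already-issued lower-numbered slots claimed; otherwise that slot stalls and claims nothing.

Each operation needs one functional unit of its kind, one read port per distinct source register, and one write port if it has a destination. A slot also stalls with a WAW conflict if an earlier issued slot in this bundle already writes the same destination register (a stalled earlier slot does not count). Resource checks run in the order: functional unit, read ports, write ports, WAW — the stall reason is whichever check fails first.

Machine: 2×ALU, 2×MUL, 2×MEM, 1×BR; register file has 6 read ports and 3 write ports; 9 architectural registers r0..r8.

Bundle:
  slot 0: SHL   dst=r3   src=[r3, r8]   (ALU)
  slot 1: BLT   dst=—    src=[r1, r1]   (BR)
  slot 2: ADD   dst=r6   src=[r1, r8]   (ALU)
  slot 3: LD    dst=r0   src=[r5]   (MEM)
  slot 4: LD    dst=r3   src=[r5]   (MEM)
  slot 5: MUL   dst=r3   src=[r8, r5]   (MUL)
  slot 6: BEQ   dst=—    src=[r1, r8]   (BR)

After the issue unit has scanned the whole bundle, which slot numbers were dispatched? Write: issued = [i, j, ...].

[0] ALU needs rd=2 wr=1: ok; after: ALU=1 MUL=2 MEM=2 BR=1, R=4, W=2
[1] BR needs rd=1 wr=0: ok; after: ALU=1 MUL=2 MEM=2 BR=0, R=3, W=2
[2] ALU needs rd=2 wr=1: ok; after: ALU=0 MUL=2 MEM=2 BR=0, R=1, W=1
[3] MEM needs rd=1 wr=1: ok; after: ALU=0 MUL=2 MEM=1 BR=0, R=0, W=0
[4] MEM needs rd=1 wr=1: RD_PORT; after: ALU=0 MUL=2 MEM=1 BR=0, R=0, W=0
[5] MUL needs rd=2 wr=1: RD_PORT; after: ALU=0 MUL=2 MEM=1 BR=0, R=0, W=0
[6] BR needs rd=2 wr=0: FU; after: ALU=0 MUL=2 MEM=1 BR=0, R=0, W=0

issued = [0, 1, 2, 3]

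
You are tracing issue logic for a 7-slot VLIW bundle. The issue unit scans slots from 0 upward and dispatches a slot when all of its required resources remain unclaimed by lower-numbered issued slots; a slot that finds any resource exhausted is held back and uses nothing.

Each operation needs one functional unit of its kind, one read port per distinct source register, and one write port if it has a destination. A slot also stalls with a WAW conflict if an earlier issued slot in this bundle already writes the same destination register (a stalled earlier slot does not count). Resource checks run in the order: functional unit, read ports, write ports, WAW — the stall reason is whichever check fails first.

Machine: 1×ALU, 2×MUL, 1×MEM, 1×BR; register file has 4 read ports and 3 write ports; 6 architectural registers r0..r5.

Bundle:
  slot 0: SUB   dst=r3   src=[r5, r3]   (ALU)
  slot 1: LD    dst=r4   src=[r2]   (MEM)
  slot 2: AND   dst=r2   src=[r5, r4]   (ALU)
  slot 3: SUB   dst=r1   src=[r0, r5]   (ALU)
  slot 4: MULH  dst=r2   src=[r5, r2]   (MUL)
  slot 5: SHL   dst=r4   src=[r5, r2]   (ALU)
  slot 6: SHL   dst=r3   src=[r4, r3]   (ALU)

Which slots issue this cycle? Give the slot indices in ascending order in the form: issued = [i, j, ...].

[0] ALU needs rd=2 wr=1: ok; after: ALU=0 MUL=2 MEM=1 BR=1, R=2, W=2
[1] MEM needs rd=1 wr=1: ok; after: ALU=0 MUL=2 MEM=0 BR=1, R=1, W=1
[2] ALU needs rd=2 wr=1: FU; after: ALU=0 MUL=2 MEM=0 BR=1, R=1, W=1
[3] ALU needs rd=2 wr=1: FU; after: ALU=0 MUL=2 MEM=0 BR=1, R=1, W=1
[4] MUL needs rd=2 wr=1: RD_PORT; after: ALU=0 MUL=2 MEM=0 BR=1, R=1, W=1
[5] ALU needs rd=2 wr=1: FU; after: ALU=0 MUL=2 MEM=0 BR=1, R=1, W=1
[6] ALU needs rd=2 wr=1: FU; after: ALU=0 MUL=2 MEM=0 BR=1, R=1, W=1

issued = [0, 1]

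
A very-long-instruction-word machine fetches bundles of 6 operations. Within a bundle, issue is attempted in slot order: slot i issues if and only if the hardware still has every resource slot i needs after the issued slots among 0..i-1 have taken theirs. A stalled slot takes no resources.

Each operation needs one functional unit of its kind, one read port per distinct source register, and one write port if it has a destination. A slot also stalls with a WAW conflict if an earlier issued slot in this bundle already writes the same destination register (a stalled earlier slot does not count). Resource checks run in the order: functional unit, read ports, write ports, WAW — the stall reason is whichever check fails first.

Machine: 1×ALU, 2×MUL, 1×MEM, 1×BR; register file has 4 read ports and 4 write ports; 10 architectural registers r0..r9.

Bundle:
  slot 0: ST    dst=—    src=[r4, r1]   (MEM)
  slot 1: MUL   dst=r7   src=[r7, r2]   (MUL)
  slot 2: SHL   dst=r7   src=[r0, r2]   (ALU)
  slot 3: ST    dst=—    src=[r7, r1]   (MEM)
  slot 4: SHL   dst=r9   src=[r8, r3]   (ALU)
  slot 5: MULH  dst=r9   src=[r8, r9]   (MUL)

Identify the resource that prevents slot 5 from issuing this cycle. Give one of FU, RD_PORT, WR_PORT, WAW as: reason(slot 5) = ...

#0 MEM src=r4,r1 dispatched  <A:1 Mu:2 Ld:0 B:1 rd:2 wr:4>
#1 MUL src=r7,r2 dispatched  <A:1 Mu:1 Ld:0 B:1 rd:0 wr:3>
#2 ALU src=r0,r2 held:RD_PORT  <A:1 Mu:1 Ld:0 B:1 rd:0 wr:3>
#3 MEM src=r7,r1 held:FU  <A:1 Mu:1 Ld:0 B:1 rd:0 wr:3>
#4 ALU src=r8,r3 held:RD_PORT  <A:1 Mu:1 Ld:0 B:1 rd:0 wr:3>
#5 MUL src=r8,r9 held:RD_PORT  <A:1 Mu:1 Ld:0 B:1 rd:0 wr:3>

reason(slot 5) = RD_PORT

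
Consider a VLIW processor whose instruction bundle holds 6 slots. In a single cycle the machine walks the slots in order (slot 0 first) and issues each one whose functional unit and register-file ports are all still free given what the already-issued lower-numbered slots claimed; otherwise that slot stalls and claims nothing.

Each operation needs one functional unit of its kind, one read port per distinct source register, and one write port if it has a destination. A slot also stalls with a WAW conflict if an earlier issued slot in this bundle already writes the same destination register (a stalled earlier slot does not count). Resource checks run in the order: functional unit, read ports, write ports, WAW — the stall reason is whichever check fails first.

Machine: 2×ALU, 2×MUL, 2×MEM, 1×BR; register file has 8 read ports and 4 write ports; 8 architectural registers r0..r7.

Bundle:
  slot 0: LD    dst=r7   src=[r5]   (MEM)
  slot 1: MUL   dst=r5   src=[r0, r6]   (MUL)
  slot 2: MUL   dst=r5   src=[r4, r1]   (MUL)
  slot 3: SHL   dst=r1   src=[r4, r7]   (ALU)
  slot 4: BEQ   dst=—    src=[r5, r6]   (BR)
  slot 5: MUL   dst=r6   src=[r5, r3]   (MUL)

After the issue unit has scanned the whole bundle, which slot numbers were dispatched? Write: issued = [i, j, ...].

issued = [0, 1, 3, 4]

slot 0 (MEM): ISSUE — free A2,Mu2,Ld1,B1 rp7 wp3
slot 1 (MUL): ISSUE — free A2,Mu1,Ld1,B1 rp5 wp2
slot 2 (MUL): stall WAW — free A2,Mu1,Ld1,B1 rp5 wp2
slot 3 (ALU): ISSUE — free A1,Mu1,Ld1,B1 rp3 wp1
slot 4 (BR): ISSUE — free A1,Mu1,Ld1,B0 rp1 wp1
slot 5 (MUL): stall RD_PORT — free A1,Mu1,Ld1,B0 rp1 wp1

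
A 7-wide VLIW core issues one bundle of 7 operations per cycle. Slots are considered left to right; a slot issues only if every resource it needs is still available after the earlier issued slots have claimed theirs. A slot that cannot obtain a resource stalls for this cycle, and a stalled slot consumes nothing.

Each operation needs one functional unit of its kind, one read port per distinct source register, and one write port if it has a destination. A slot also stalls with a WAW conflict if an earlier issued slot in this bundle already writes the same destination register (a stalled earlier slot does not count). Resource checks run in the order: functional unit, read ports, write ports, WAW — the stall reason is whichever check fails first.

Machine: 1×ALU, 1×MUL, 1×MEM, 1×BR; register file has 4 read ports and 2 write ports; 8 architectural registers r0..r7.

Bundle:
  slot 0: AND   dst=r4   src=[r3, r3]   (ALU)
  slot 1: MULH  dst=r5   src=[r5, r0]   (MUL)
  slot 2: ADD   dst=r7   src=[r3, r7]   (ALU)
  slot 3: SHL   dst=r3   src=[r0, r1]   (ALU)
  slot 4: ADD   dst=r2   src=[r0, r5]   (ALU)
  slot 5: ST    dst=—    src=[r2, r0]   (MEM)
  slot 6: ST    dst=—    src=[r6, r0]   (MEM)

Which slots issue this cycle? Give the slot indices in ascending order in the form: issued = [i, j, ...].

[0] ALU needs rd=1 wr=1: ok; after: ALU=0 MUL=1 MEM=1 BR=1, R=3, W=1
[1] MUL needs rd=2 wr=1: ok; after: ALU=0 MUL=0 MEM=1 BR=1, R=1, W=0
[2] ALU needs rd=2 wr=1: FU; after: ALU=0 MUL=0 MEM=1 BR=1, R=1, W=0
[3] ALU needs rd=2 wr=1: FU; after: ALU=0 MUL=0 MEM=1 BR=1, R=1, W=0
[4] ALU needs rd=2 wr=1: FU; after: ALU=0 MUL=0 MEM=1 BR=1, R=1, W=0
[5] MEM needs rd=2 wr=0: RD_PORT; after: ALU=0 MUL=0 MEM=1 BR=1, R=1, W=0
[6] MEM needs rd=2 wr=0: RD_PORT; after: ALU=0 MUL=0 MEM=1 BR=1, R=1, W=0

issued = [0, 1]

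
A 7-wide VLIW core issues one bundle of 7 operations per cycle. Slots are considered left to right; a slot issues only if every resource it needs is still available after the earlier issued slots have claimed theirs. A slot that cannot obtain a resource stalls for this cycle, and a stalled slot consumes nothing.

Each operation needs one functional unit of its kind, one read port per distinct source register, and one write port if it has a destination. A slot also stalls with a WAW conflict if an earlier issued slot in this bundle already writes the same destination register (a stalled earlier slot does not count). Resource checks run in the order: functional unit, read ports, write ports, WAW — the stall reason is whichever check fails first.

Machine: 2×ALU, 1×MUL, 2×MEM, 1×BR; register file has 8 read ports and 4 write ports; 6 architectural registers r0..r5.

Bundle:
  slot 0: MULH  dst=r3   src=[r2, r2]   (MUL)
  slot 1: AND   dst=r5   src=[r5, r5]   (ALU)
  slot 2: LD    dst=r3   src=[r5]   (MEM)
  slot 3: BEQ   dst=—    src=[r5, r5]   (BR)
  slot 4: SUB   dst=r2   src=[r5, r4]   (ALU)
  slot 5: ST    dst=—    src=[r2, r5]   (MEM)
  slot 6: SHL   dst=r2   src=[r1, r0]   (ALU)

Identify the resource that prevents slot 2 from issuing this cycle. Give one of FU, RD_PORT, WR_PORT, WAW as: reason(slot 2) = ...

reason(slot 2) = WAW

slot 0 (MUL): ISSUE — free A2,Mu0,Ld2,B1 rp7 wp3
slot 1 (ALU): ISSUE — free A1,Mu0,Ld2,B1 rp6 wp2
slot 2 (MEM): stall WAW — free A1,Mu0,Ld2,B1 rp6 wp2
slot 3 (BR): ISSUE — free A1,Mu0,Ld2,B0 rp5 wp2
slot 4 (ALU): ISSUE — free A0,Mu0,Ld2,B0 rp3 wp1
slot 5 (MEM): ISSUE — free A0,Mu0,Ld1,B0 rp1 wp1
slot 6 (ALU): stall FU — free A0,Mu0,Ld1,B0 rp1 wp1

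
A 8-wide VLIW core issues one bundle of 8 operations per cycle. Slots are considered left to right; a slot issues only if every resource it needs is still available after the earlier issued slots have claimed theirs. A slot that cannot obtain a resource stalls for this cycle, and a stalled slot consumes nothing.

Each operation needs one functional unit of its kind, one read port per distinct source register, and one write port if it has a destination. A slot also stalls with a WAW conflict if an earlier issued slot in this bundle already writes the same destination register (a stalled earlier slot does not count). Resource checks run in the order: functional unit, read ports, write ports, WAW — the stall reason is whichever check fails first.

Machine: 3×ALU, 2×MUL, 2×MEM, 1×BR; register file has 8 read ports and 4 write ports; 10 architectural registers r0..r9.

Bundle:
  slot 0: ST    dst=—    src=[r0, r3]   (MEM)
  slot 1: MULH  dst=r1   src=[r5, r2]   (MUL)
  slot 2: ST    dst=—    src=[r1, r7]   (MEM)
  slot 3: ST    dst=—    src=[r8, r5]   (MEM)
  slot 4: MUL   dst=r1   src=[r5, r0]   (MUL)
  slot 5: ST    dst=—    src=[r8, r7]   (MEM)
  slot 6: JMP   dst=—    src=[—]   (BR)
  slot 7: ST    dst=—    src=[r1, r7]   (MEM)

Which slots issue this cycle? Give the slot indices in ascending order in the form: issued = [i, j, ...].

  0. MEM ⇒ go  {3A/2Mu/1Ld/1B | 6r 4w}
  1. MUL→r1 ⇒ go  {3A/1Mu/1Ld/1B | 4r 3w}
  2. MEM ⇒ go  {3A/1Mu/0Ld/1B | 2r 3w}
  3. MEM ⇒ no(FU)  {3A/1Mu/0Ld/1B | 2r 3w}
  4. MUL→r1 ⇒ no(WAW)  {3A/1Mu/0Ld/1B | 2r 3w}
  5. MEM ⇒ no(FU)  {3A/1Mu/0Ld/1B | 2r 3w}
  6. BR ⇒ go  {3A/1Mu/0Ld/0B | 2r 3w}
  7. MEM ⇒ no(FU)  {3A/1Mu/0Ld/0B | 2r 3w}

issued = [0, 1, 2, 6]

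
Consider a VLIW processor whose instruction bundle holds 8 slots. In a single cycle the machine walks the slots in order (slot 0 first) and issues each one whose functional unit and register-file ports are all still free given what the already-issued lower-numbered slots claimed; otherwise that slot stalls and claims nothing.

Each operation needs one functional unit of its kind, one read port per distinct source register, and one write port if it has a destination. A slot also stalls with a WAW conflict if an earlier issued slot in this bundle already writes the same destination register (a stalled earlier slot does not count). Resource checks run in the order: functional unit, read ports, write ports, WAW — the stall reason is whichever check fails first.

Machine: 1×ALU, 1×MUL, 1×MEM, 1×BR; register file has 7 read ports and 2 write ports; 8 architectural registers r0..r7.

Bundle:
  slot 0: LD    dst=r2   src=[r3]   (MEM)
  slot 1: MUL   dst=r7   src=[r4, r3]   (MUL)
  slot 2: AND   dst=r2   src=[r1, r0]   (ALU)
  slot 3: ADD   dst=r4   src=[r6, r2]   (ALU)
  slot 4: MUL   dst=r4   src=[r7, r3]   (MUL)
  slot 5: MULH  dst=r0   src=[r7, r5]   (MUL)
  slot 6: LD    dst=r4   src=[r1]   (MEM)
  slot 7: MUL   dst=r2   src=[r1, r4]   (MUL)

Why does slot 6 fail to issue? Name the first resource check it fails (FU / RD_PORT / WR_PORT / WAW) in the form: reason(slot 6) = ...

[0] MEM needs rd=1 wr=1: ok; after: ALU=1 MUL=1 MEM=0 BR=1, R=6, W=1
[1] MUL needs rd=2 wr=1: ok; after: ALU=1 MUL=0 MEM=0 BR=1, R=4, W=0
[2] ALU needs rd=2 wr=1: WR_PORT; after: ALU=1 MUL=0 MEM=0 BR=1, R=4, W=0
[3] ALU needs rd=2 wr=1: WR_PORT; after: ALU=1 MUL=0 MEM=0 BR=1, R=4, W=0
[4] MUL needs rd=2 wr=1: FU; after: ALU=1 MUL=0 MEM=0 BR=1, R=4, W=0
[5] MUL needs rd=2 wr=1: FU; after: ALU=1 MUL=0 MEM=0 BR=1, R=4, W=0
[6] MEM needs rd=1 wr=1: FU; after: ALU=1 MUL=0 MEM=0 BR=1, R=4, W=0
[7] MUL needs rd=2 wr=1: FU; after: ALU=1 MUL=0 MEM=0 BR=1, R=4, W=0

reason(slot 6) = FU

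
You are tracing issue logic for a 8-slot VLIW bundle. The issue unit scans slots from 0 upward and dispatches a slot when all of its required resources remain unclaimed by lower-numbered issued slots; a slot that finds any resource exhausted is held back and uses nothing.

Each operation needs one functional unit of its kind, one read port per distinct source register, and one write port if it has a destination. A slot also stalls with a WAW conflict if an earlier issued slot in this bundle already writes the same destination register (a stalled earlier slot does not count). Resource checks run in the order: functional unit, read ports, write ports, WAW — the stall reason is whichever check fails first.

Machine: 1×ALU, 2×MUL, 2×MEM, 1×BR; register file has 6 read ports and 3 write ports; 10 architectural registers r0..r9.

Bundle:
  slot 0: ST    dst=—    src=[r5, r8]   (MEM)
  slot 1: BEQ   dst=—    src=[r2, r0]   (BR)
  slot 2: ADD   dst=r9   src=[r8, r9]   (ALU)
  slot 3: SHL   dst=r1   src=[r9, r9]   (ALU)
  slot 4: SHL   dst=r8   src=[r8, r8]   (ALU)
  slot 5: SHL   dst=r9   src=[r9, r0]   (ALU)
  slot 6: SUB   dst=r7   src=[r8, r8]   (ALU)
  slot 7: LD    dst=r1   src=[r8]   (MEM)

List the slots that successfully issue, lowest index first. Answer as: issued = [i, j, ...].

issued = [0, 1, 2]

[0] MEM needs rd=2 wr=0: ok; after: ALU=1 MUL=2 MEM=1 BR=1, R=4, W=3
[1] BR needs rd=2 wr=0: ok; after: ALU=1 MUL=2 MEM=1 BR=0, R=2, W=3
[2] ALU needs rd=2 wr=1: ok; after: ALU=0 MUL=2 MEM=1 BR=0, R=0, W=2
[3] ALU needs rd=1 wr=1: FU; after: ALU=0 MUL=2 MEM=1 BR=0, R=0, W=2
[4] ALU needs rd=1 wr=1: FU; after: ALU=0 MUL=2 MEM=1 BR=0, R=0, W=2
[5] ALU needs rd=2 wr=1: FU; after: ALU=0 MUL=2 MEM=1 BR=0, R=0, W=2
[6] ALU needs rd=1 wr=1: FU; after: ALU=0 MUL=2 MEM=1 BR=0, R=0, W=2
[7] MEM needs rd=1 wr=1: RD_PORT; after: ALU=0 MUL=2 MEM=1 BR=0, R=0, W=2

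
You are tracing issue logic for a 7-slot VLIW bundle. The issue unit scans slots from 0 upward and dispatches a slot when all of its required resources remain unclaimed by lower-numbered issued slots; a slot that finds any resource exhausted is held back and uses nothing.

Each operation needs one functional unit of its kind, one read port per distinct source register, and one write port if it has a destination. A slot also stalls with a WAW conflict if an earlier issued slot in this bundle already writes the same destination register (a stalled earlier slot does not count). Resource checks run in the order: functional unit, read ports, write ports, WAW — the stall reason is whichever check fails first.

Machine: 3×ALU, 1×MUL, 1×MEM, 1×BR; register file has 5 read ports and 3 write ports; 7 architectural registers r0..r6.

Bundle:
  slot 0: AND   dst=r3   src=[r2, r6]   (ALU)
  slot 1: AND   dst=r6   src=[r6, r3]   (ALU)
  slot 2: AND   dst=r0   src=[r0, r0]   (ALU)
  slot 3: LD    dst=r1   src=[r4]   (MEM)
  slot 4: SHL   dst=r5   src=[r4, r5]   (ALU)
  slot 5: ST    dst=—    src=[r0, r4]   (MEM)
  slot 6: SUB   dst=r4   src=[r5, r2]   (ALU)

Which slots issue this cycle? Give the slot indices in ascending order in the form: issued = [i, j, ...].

issued = [0, 1, 2]

#0 ALU src=r2,r6 dispatched  <A:2 Mu:1 Ld:1 B:1 rd:3 wr:2>
#1 ALU src=r6,r3 dispatched  <A:1 Mu:1 Ld:1 B:1 rd:1 wr:1>
#2 ALU src=r0,r0 dispatched  <A:0 Mu:1 Ld:1 B:1 rd:0 wr:0>
#3 MEM src=r4 held:RD_PORT  <A:0 Mu:1 Ld:1 B:1 rd:0 wr:0>
#4 ALU src=r4,r5 held:FU  <A:0 Mu:1 Ld:1 B:1 rd:0 wr:0>
#5 MEM src=r0,r4 held:RD_PORT  <A:0 Mu:1 Ld:1 B:1 rd:0 wr:0>
#6 ALU src=r5,r2 held:FU  <A:0 Mu:1 Ld:1 B:1 rd:0 wr:0>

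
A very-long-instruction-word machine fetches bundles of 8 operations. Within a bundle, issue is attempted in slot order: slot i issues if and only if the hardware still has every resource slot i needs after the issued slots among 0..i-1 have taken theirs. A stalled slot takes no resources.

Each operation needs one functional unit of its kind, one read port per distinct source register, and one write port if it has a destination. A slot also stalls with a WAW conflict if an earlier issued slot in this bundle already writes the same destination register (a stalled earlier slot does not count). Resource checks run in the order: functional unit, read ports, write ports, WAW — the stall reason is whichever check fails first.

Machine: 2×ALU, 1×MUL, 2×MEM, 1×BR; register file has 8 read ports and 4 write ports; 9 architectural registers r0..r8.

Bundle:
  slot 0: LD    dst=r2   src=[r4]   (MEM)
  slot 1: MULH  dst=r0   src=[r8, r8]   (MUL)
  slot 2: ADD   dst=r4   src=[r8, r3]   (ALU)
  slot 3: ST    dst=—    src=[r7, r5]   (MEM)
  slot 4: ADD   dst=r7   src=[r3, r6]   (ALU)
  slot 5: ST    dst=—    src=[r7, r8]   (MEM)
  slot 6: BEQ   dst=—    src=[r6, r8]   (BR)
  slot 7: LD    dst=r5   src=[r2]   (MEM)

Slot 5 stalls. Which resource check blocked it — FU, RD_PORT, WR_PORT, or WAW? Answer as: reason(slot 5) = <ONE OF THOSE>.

reason(slot 5) = FU

[0] MEM needs rd=1 wr=1: ok; after: ALU=2 MUL=1 MEM=1 BR=1, R=7, W=3
[1] MUL needs rd=1 wr=1: ok; after: ALU=2 MUL=0 MEM=1 BR=1, R=6, W=2
[2] ALU needs rd=2 wr=1: ok; after: ALU=1 MUL=0 MEM=1 BR=1, R=4, W=1
[3] MEM needs rd=2 wr=0: ok; after: ALU=1 MUL=0 MEM=0 BR=1, R=2, W=1
[4] ALU needs rd=2 wr=1: ok; after: ALU=0 MUL=0 MEM=0 BR=1, R=0, W=0
[5] MEM needs rd=2 wr=0: FU; after: ALU=0 MUL=0 MEM=0 BR=1, R=0, W=0
[6] BR needs rd=2 wr=0: RD_PORT; after: ALU=0 MUL=0 MEM=0 BR=1, R=0, W=0
[7] MEM needs rd=1 wr=1: FU; after: ALU=0 MUL=0 MEM=0 BR=1, R=0, W=0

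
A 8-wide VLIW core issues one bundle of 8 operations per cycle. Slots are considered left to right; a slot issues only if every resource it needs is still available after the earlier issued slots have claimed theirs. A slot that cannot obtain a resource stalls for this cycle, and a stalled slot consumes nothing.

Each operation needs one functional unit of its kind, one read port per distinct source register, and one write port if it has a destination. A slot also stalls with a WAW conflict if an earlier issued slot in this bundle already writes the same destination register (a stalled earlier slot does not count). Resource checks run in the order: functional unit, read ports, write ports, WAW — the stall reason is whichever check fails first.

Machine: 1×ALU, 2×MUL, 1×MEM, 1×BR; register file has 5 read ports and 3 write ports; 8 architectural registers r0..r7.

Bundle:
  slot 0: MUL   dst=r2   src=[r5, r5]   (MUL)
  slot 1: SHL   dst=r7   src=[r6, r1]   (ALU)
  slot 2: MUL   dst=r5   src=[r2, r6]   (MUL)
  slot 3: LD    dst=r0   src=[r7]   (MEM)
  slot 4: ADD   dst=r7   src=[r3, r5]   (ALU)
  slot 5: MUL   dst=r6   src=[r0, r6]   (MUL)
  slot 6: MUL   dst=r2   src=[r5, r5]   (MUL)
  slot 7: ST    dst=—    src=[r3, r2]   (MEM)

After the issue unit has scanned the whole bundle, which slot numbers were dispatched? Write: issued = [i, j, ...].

issued = [0, 1, 2]

slot 0 (MUL): ISSUE — free A1,Mu1,Ld1,B1 rp4 wp2
slot 1 (ALU): ISSUE — free A0,Mu1,Ld1,B1 rp2 wp1
slot 2 (MUL): ISSUE — free A0,Mu0,Ld1,B1 rp0 wp0
slot 3 (MEM): stall RD_PORT — free A0,Mu0,Ld1,B1 rp0 wp0
slot 4 (ALU): stall FU — free A0,Mu0,Ld1,B1 rp0 wp0
slot 5 (MUL): stall FU — free A0,Mu0,Ld1,B1 rp0 wp0
slot 6 (MUL): stall FU — free A0,Mu0,Ld1,B1 rp0 wp0
slot 7 (MEM): stall RD_PORT — free A0,Mu0,Ld1,B1 rp0 wp0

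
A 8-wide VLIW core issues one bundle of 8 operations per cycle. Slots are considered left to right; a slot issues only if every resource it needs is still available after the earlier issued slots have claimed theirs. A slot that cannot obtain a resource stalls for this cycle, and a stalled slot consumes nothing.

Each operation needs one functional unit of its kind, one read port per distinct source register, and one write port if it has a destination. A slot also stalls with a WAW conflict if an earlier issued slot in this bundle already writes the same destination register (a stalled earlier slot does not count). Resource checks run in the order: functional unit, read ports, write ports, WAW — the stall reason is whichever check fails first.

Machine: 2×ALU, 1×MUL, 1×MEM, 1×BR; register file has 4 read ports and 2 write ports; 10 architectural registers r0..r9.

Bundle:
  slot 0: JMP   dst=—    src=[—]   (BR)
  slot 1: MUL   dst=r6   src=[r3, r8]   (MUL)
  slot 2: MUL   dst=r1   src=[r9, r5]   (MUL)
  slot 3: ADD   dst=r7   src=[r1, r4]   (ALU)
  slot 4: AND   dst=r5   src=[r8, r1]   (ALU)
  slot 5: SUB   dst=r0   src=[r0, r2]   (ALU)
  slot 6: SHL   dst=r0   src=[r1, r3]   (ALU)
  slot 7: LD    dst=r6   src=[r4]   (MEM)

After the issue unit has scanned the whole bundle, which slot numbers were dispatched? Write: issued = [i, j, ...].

issued = [0, 1, 3]

(0) want 1×BR +0rd +0wr — yes → AL2|MU1|ME1|BR0|rd4|wr2
(1) want 1×MUL +2rd +1wr — yes → AL2|MU0|ME1|BR0|rd2|wr1
(2) want 1×MUL +2rd +1wr — FU → AL2|MU0|ME1|BR0|rd2|wr1
(3) want 1×ALU +2rd +1wr — yes → AL1|MU0|ME1|BR0|rd0|wr0
(4) want 1×ALU +2rd +1wr — RD_PORT → AL1|MU0|ME1|BR0|rd0|wr0
(5) want 1×ALU +2rd +1wr — RD_PORT → AL1|MU0|ME1|BR0|rd0|wr0
(6) want 1×ALU +2rd +1wr — RD_PORT → AL1|MU0|ME1|BR0|rd0|wr0
(7) want 1×MEM +1rd +1wr — RD_PORT → AL1|MU0|ME1|BR0|rd0|wr0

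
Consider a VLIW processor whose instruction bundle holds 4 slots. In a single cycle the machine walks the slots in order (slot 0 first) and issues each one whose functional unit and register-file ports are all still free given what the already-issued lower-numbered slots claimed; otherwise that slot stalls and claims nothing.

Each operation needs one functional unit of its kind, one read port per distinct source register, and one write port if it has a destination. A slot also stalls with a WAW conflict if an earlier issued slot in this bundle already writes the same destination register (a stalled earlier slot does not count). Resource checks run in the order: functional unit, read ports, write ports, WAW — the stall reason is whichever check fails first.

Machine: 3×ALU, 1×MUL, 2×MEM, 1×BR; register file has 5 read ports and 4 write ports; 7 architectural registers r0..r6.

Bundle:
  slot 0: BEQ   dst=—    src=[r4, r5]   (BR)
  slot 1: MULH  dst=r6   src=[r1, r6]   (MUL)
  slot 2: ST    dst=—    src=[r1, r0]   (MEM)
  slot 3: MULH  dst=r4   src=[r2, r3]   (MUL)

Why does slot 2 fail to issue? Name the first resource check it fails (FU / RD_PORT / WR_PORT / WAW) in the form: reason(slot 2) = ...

reason(slot 2) = RD_PORT

slot 0 (BR): ISSUE — free A3,Mu1,Ld2,B0 rp3 wp4
slot 1 (MUL): ISSUE — free A3,Mu0,Ld2,B0 rp1 wp3
slot 2 (MEM): stall RD_PORT — free A3,Mu0,Ld2,B0 rp1 wp3
slot 3 (MUL): stall FU — free A3,Mu0,Ld2,B0 rp1 wp3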